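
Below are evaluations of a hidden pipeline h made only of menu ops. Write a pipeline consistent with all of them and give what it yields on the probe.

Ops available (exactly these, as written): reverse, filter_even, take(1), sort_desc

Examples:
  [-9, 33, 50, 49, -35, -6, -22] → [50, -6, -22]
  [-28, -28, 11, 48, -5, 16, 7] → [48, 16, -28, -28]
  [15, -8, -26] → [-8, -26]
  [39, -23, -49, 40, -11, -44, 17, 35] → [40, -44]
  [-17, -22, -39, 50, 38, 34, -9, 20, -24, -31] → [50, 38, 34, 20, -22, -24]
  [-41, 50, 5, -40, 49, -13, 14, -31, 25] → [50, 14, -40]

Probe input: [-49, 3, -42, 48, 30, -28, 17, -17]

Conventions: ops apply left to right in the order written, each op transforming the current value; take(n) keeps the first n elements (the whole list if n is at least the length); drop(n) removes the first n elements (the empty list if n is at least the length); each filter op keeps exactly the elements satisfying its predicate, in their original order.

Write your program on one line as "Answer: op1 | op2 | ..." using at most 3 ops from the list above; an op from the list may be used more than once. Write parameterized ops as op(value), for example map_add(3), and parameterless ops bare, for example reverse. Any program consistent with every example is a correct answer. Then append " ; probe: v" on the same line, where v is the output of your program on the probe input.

sort_desc | filter_even ; probe: [48, 30, -28, -42]

Check, running the answer program on each example:
  [-9, 33, 50, 49, -35, -6, -22] -> [50, 49, 33, -6, -9, -22, -35] -> [50, -6, -22]
  [-28, -28, 11, 48, -5, 16, 7] -> [48, 16, 11, 7, -5, -28, -28] -> [48, 16, -28, -28]
  [15, -8, -26] -> [15, -8, -26] -> [-8, -26]
  [39, -23, -49, 40, -11, -44, 17, 35] -> [40, 39, 35, 17, -11, -23, -44, -49] -> [40, -44]
  [-17, -22, -39, 50, 38, 34, -9, 20, -24, -31] -> [50, 38, 34, 20, -9, -17, -22, -24, -31, -39] -> [50, 38, 34, 20, -22, -24]
  [-41, 50, 5, -40, 49, -13, 14, -31, 25] -> [50, 49, 25, 14, 5, -13, -31, -40, -41] -> [50, 14, -40]
  probe: [-49, 3, -42, 48, 30, -28, 17, -17] -> [48, 30, 17, 3, -17, -28, -42, -49] -> [48, 30, -28, -42]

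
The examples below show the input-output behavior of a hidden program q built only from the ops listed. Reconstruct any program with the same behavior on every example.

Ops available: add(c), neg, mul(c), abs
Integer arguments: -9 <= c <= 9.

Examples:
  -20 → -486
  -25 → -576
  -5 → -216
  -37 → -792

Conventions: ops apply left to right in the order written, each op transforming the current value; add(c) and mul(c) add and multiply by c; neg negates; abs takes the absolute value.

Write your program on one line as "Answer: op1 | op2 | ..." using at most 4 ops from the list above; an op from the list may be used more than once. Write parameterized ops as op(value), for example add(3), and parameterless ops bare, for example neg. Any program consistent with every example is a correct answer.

add(-7) | mul(-2) | mul(-9)

Check, running the answer program on each example:
  -20 -> -27 -> 54 -> -486
  -25 -> -32 -> 64 -> -576
  -5 -> -12 -> 24 -> -216
  -37 -> -44 -> 88 -> -792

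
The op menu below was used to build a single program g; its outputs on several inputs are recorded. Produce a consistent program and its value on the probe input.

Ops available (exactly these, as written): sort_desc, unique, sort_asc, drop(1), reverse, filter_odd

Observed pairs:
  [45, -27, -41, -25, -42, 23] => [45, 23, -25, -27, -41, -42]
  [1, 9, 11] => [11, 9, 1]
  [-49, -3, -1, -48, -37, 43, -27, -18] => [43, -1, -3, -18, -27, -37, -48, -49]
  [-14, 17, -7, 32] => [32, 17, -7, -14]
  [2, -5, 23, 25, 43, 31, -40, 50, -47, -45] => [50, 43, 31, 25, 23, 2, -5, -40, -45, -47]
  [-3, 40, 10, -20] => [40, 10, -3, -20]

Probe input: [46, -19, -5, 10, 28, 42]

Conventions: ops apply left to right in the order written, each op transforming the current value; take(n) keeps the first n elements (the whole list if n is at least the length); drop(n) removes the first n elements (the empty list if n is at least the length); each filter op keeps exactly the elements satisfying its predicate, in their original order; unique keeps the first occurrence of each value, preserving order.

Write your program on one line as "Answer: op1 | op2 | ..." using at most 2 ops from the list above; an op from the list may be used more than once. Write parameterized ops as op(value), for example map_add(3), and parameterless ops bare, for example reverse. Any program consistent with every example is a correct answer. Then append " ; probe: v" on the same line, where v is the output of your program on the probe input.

sort_asc | reverse ; probe: [46, 42, 28, 10, -5, -19]

Check, running the answer program on each example:
  [45, -27, -41, -25, -42, 23] -> [-42, -41, -27, -25, 23, 45] -> [45, 23, -25, -27, -41, -42]
  [1, 9, 11] -> [1, 9, 11] -> [11, 9, 1]
  [-49, -3, -1, -48, -37, 43, -27, -18] -> [-49, -48, -37, -27, -18, -3, -1, 43] -> [43, -1, -3, -18, -27, -37, -48, -49]
  [-14, 17, -7, 32] -> [-14, -7, 17, 32] -> [32, 17, -7, -14]
  [2, -5, 23, 25, 43, 31, -40, 50, -47, -45] -> [-47, -45, -40, -5, 2, 23, 25, 31, 43, 50] -> [50, 43, 31, 25, 23, 2, -5, -40, -45, -47]
  [-3, 40, 10, -20] -> [-20, -3, 10, 40] -> [40, 10, -3, -20]
  probe: [46, -19, -5, 10, 28, 42] -> [-19, -5, 10, 28, 42, 46] -> [46, 42, 28, 10, -5, -19]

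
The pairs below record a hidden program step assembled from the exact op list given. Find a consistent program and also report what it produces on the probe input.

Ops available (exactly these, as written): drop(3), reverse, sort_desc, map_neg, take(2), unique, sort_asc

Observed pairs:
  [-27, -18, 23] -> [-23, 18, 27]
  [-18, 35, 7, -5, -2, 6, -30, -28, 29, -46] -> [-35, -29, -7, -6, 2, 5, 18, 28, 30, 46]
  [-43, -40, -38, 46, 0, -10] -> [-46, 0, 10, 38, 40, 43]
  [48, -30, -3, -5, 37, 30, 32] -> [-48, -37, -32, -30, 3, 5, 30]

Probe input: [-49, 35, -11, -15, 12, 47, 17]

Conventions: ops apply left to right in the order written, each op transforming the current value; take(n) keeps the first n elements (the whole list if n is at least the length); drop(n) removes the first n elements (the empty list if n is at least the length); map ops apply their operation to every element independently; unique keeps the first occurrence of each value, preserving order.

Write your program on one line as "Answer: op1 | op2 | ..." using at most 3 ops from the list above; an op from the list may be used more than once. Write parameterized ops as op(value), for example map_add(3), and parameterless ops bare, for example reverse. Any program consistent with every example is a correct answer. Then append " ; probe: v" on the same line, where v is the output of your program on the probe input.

map_neg | reverse | sort_asc ; probe: [-47, -35, -17, -12, 11, 15, 49]

Check, running the answer program on each example:
  [-27, -18, 23] -> [27, 18, -23] -> [-23, 18, 27] -> [-23, 18, 27]
  [-18, 35, 7, -5, -2, 6, -30, -28, 29, -46] -> [18, -35, -7, 5, 2, -6, 30, 28, -29, 46] -> [46, -29, 28, 30, -6, 2, 5, -7, -35, 18] -> [-35, -29, -7, -6, 2, 5, 18, 28, 30, 46]
  [-43, -40, -38, 46, 0, -10] -> [43, 40, 38, -46, 0, 10] -> [10, 0, -46, 38, 40, 43] -> [-46, 0, 10, 38, 40, 43]
  [48, -30, -3, -5, 37, 30, 32] -> [-48, 30, 3, 5, -37, -30, -32] -> [-32, -30, -37, 5, 3, 30, -48] -> [-48, -37, -32, -30, 3, 5, 30]
  probe: [-49, 35, -11, -15, 12, 47, 17] -> [49, -35, 11, 15, -12, -47, -17] -> [-17, -47, -12, 15, 11, -35, 49] -> [-47, -35, -17, -12, 11, 15, 49]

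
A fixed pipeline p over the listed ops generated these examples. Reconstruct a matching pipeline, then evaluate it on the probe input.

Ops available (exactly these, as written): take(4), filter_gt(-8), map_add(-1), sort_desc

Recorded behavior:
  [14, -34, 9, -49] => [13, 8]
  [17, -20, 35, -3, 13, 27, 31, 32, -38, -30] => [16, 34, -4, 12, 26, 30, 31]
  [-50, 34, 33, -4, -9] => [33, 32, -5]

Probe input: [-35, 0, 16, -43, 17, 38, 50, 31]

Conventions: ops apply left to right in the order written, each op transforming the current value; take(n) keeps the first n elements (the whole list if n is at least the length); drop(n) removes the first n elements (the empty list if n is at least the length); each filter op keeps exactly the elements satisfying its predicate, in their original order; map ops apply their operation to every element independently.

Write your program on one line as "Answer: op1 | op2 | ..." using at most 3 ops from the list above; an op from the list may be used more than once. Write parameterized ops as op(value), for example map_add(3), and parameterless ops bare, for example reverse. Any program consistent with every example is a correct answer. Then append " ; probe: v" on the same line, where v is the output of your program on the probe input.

filter_gt(-8) | map_add(-1) ; probe: [-1, 15, 16, 37, 49, 30]

Check, running the answer program on each example:
  [14, -34, 9, -49] -> [14, 9] -> [13, 8]
  [17, -20, 35, -3, 13, 27, 31, 32, -38, -30] -> [17, 35, -3, 13, 27, 31, 32] -> [16, 34, -4, 12, 26, 30, 31]
  [-50, 34, 33, -4, -9] -> [34, 33, -4] -> [33, 32, -5]
  probe: [-35, 0, 16, -43, 17, 38, 50, 31] -> [0, 16, 17, 38, 50, 31] -> [-1, 15, 16, 37, 49, 30]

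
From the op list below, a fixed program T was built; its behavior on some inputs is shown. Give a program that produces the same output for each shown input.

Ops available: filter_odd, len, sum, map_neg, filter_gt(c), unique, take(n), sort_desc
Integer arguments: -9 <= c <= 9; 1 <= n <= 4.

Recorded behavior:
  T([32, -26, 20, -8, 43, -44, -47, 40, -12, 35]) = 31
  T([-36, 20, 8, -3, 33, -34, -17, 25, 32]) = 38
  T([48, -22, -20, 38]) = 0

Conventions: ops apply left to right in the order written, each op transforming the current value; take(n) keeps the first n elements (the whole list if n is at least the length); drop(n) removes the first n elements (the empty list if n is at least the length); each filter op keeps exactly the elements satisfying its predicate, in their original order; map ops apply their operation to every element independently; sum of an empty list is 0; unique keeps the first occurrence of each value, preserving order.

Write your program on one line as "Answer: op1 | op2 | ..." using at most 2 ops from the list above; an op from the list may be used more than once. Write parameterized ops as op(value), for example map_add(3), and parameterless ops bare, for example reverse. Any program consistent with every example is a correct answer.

filter_odd | sum

Check, running the answer program on each example:
  [32, -26, 20, -8, 43, -44, -47, 40, -12, 35] -> [43, -47, 35] -> 31
  [-36, 20, 8, -3, 33, -34, -17, 25, 32] -> [-3, 33, -17, 25] -> 38
  [48, -22, -20, 38] -> [] -> 0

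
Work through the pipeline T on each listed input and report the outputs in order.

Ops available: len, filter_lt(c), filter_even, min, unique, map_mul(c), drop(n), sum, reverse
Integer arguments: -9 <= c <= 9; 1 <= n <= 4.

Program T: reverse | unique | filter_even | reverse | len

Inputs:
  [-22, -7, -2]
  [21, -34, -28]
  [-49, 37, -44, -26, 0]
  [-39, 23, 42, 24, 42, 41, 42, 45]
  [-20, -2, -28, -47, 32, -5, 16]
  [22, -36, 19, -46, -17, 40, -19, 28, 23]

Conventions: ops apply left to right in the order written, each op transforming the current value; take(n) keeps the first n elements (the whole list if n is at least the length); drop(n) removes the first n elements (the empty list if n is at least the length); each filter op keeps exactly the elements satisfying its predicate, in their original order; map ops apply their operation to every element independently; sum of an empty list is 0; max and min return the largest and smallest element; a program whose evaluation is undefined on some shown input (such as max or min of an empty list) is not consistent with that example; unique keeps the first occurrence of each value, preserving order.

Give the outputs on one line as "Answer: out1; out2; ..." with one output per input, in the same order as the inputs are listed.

2; 2; 3; 2; 5; 5

Execution, op by op:
  [-22, -7, -2] -> [-2, -7, -22] -> [-2, -7, -22] -> [-2, -22] -> [-22, -2] -> 2
  [21, -34, -28] -> [-28, -34, 21] -> [-28, -34, 21] -> [-28, -34] -> [-34, -28] -> 2
  [-49, 37, -44, -26, 0] -> [0, -26, -44, 37, -49] -> [0, -26, -44, 37, -49] -> [0, -26, -44] -> [-44, -26, 0] -> 3
  [-39, 23, 42, 24, 42, 41, 42, 45] -> [45, 42, 41, 42, 24, 42, 23, -39] -> [45, 42, 41, 24, 23, -39] -> [42, 24] -> [24, 42] -> 2
  [-20, -2, -28, -47, 32, -5, 16] -> [16, -5, 32, -47, -28, -2, -20] -> [16, -5, 32, -47, -28, -2, -20] -> [16, 32, -28, -2, -20] -> [-20, -2, -28, 32, 16] -> 5
  [22, -36, 19, -46, -17, 40, -19, 28, 23] -> [23, 28, -19, 40, -17, -46, 19, -36, 22] -> [23, 28, -19, 40, -17, -46, 19, -36, 22] -> [28, 40, -46, -36, 22] -> [22, -36, -46, 40, 28] -> 5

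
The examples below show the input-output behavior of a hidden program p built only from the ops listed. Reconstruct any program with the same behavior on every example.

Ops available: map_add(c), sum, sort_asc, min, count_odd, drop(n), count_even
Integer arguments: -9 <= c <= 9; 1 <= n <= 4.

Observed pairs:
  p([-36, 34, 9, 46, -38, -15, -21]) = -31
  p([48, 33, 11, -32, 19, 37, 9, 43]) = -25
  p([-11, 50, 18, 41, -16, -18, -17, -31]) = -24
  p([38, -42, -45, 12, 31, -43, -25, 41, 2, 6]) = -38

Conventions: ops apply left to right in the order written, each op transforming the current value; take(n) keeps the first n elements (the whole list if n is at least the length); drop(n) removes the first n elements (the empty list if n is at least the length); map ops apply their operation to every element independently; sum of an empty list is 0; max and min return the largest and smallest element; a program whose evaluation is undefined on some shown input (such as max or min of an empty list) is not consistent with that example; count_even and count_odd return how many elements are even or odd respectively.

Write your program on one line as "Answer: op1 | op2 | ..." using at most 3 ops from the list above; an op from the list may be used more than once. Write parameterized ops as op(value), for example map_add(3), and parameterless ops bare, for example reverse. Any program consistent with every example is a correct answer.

drop(2) | map_add(7) | min

Check, running the answer program on each example:
  [-36, 34, 9, 46, -38, -15, -21] -> [9, 46, -38, -15, -21] -> [16, 53, -31, -8, -14] -> -31
  [48, 33, 11, -32, 19, 37, 9, 43] -> [11, -32, 19, 37, 9, 43] -> [18, -25, 26, 44, 16, 50] -> -25
  [-11, 50, 18, 41, -16, -18, -17, -31] -> [18, 41, -16, -18, -17, -31] -> [25, 48, -9, -11, -10, -24] -> -24
  [38, -42, -45, 12, 31, -43, -25, 41, 2, 6] -> [-45, 12, 31, -43, -25, 41, 2, 6] -> [-38, 19, 38, -36, -18, 48, 9, 13] -> -38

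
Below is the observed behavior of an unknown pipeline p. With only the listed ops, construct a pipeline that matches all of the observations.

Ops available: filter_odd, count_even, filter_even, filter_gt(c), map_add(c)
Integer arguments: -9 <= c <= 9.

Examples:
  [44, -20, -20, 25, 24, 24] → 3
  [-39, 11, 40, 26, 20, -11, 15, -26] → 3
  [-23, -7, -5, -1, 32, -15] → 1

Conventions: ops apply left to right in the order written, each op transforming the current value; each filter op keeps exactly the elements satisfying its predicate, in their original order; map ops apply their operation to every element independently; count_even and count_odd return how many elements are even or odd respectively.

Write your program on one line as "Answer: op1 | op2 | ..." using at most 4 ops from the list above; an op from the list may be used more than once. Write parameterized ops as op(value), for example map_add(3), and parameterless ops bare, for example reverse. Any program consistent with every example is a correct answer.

filter_gt(9) | filter_even | count_even

Check, running the answer program on each example:
  [44, -20, -20, 25, 24, 24] -> [44, 25, 24, 24] -> [44, 24, 24] -> 3
  [-39, 11, 40, 26, 20, -11, 15, -26] -> [11, 40, 26, 20, 15] -> [40, 26, 20] -> 3
  [-23, -7, -5, -1, 32, -15] -> [32] -> [32] -> 1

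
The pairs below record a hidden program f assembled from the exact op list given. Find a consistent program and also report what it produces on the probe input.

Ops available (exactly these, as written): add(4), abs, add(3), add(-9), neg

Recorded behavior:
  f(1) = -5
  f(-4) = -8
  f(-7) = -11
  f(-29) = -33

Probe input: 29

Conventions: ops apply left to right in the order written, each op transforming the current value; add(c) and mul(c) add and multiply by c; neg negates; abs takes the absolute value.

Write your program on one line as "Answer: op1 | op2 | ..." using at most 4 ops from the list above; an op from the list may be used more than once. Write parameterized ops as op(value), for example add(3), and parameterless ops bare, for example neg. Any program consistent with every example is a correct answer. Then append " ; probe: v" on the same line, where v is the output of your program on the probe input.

abs | add(4) | neg ; probe: -33

Check, running the answer program on each example:
  1 -> 1 -> 5 -> -5
  -4 -> 4 -> 8 -> -8
  -7 -> 7 -> 11 -> -11
  -29 -> 29 -> 33 -> -33
  probe: 29 -> 29 -> 33 -> -33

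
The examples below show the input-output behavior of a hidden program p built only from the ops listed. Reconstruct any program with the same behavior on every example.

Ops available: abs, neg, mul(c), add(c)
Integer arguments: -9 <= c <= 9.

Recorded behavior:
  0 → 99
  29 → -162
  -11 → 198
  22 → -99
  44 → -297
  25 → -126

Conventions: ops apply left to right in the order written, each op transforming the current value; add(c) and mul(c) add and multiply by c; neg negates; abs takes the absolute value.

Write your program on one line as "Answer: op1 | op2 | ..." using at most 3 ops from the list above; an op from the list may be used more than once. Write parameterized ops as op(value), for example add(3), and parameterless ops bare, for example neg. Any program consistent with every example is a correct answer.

add(-9) | add(-2) | mul(-9)

Check, running the answer program on each example:
  0 -> -9 -> -11 -> 99
  29 -> 20 -> 18 -> -162
  -11 -> -20 -> -22 -> 198
  22 -> 13 -> 11 -> -99
  44 -> 35 -> 33 -> -297
  25 -> 16 -> 14 -> -126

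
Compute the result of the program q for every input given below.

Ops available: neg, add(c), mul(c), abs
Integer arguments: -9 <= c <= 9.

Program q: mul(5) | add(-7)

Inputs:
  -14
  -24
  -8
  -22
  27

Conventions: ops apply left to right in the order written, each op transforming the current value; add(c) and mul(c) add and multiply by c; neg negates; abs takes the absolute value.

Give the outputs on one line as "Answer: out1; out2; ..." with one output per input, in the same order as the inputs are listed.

-77; -127; -47; -117; 128

Execution, op by op:
  -14 -> -70 -> -77
  -24 -> -120 -> -127
  -8 -> -40 -> -47
  -22 -> -110 -> -117
  27 -> 135 -> 128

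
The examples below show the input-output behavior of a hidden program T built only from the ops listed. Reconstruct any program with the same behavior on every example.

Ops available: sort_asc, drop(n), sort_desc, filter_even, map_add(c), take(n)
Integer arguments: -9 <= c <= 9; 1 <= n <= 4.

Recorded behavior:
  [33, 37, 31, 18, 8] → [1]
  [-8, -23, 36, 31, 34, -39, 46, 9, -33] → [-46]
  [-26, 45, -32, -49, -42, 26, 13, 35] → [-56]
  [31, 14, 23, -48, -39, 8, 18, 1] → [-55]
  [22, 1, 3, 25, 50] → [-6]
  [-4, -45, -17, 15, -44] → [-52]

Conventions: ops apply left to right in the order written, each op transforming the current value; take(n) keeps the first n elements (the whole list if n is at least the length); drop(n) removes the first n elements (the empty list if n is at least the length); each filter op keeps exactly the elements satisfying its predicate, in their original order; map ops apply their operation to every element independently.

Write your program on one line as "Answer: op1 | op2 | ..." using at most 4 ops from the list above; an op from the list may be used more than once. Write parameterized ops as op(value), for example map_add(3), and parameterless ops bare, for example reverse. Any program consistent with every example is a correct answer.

map_add(-7) | sort_desc | sort_asc | take(1)

Check, running the answer program on each example:
  [33, 37, 31, 18, 8] -> [26, 30, 24, 11, 1] -> [30, 26, 24, 11, 1] -> [1, 11, 24, 26, 30] -> [1]
  [-8, -23, 36, 31, 34, -39, 46, 9, -33] -> [-15, -30, 29, 24, 27, -46, 39, 2, -40] -> [39, 29, 27, 24, 2, -15, -30, -40, -46] -> [-46, -40, -30, -15, 2, 24, 27, 29, 39] -> [-46]
  [-26, 45, -32, -49, -42, 26, 13, 35] -> [-33, 38, -39, -56, -49, 19, 6, 28] -> [38, 28, 19, 6, -33, -39, -49, -56] -> [-56, -49, -39, -33, 6, 19, 28, 38] -> [-56]
  [31, 14, 23, -48, -39, 8, 18, 1] -> [24, 7, 16, -55, -46, 1, 11, -6] -> [24, 16, 11, 7, 1, -6, -46, -55] -> [-55, -46, -6, 1, 7, 11, 16, 24] -> [-55]
  [22, 1, 3, 25, 50] -> [15, -6, -4, 18, 43] -> [43, 18, 15, -4, -6] -> [-6, -4, 15, 18, 43] -> [-6]
  [-4, -45, -17, 15, -44] -> [-11, -52, -24, 8, -51] -> [8, -11, -24, -51, -52] -> [-52, -51, -24, -11, 8] -> [-52]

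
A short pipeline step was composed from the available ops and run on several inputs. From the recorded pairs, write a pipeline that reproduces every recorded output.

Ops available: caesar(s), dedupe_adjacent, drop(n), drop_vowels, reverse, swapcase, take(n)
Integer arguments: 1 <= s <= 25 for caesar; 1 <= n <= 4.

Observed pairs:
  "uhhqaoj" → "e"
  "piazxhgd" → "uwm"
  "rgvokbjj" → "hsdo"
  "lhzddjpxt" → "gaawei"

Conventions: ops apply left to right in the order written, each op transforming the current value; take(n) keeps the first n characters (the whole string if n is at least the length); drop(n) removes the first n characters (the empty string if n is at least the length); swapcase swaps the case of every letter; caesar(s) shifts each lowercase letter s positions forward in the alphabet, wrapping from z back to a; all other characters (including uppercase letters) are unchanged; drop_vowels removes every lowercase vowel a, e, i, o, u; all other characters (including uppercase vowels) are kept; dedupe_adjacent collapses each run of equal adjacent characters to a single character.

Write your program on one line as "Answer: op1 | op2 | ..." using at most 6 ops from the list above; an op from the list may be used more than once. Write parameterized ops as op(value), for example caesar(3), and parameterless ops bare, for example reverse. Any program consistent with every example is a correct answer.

drop_vowels | caesar(5) | reverse | caesar(18) | drop(3)

Check, running the answer program on each example:
  "uhhqaoj" -> "hhqj" -> "mmvo" -> "ovmm" -> "gnee" -> "e"
  "piazxhgd" -> "pzxhgd" -> "uecmli" -> "ilmceu" -> "adeuwm" -> "uwm"
  "rgvokbjj" -> "rgvkbjj" -> "wlapgoo" -> "oogpalw" -> "ggyhsdo" -> "hsdo"
  "lhzddjpxt" -> "lhzddjpxt" -> "qmeiioucy" -> "ycuoiiemq" -> "qumgaawei" -> "gaawei"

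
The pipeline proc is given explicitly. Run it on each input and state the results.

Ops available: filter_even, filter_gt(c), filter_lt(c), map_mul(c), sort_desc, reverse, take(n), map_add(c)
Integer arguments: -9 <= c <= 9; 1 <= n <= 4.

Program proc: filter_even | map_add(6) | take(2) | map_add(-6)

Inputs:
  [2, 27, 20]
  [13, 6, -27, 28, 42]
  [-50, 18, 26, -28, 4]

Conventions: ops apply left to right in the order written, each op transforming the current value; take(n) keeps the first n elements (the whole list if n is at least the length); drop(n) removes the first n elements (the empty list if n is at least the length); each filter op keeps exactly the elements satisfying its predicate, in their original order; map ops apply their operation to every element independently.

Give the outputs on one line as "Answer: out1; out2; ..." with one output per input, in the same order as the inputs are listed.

Execution, op by op:
  [2, 27, 20] -> [2, 20] -> [8, 26] -> [8, 26] -> [2, 20]
  [13, 6, -27, 28, 42] -> [6, 28, 42] -> [12, 34, 48] -> [12, 34] -> [6, 28]
  [-50, 18, 26, -28, 4] -> [-50, 18, 26, -28, 4] -> [-44, 24, 32, -22, 10] -> [-44, 24] -> [-50, 18]

[2, 20]; [6, 28]; [-50, 18]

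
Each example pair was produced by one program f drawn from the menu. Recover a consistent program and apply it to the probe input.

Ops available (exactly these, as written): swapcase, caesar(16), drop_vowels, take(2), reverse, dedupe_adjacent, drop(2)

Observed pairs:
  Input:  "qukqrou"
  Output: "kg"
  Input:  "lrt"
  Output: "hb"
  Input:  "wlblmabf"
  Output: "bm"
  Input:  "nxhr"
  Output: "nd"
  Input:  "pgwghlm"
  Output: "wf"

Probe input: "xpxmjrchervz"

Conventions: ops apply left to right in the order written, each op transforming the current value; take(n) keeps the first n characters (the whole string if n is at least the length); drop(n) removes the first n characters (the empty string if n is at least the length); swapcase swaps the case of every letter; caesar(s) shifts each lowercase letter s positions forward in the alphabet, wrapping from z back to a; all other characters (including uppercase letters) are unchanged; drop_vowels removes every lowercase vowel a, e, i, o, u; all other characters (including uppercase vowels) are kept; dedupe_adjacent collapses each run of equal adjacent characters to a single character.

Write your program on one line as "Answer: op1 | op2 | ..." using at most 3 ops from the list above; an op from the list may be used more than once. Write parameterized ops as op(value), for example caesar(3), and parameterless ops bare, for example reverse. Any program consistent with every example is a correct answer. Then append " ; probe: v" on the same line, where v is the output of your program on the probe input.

take(2) | reverse | caesar(16) ; probe: "fn"

Check, running the answer program on each example:
  "qukqrou" -> "qu" -> "uq" -> "kg"
  "lrt" -> "lr" -> "rl" -> "hb"
  "wlblmabf" -> "wl" -> "lw" -> "bm"
  "nxhr" -> "nx" -> "xn" -> "nd"
  "pgwghlm" -> "pg" -> "gp" -> "wf"
  probe: "xpxmjrchervz" -> "xp" -> "px" -> "fn"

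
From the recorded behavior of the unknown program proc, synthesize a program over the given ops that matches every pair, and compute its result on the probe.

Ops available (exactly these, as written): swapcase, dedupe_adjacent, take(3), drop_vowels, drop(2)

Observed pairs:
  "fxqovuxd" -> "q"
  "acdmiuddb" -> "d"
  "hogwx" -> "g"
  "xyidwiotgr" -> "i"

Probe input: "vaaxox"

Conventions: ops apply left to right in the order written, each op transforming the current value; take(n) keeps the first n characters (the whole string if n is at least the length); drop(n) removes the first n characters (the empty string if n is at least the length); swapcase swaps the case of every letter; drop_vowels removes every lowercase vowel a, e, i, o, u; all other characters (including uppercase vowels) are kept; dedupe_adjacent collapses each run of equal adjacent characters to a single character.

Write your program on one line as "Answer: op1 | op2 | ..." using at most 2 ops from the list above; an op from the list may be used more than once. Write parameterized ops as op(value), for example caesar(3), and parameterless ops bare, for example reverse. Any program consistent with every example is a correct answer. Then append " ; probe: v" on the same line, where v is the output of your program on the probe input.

take(3) | drop(2) ; probe: "a"

Check, running the answer program on each example:
  "fxqovuxd" -> "fxq" -> "q"
  "acdmiuddb" -> "acd" -> "d"
  "hogwx" -> "hog" -> "g"
  "xyidwiotgr" -> "xyi" -> "i"
  probe: "vaaxox" -> "vaa" -> "a"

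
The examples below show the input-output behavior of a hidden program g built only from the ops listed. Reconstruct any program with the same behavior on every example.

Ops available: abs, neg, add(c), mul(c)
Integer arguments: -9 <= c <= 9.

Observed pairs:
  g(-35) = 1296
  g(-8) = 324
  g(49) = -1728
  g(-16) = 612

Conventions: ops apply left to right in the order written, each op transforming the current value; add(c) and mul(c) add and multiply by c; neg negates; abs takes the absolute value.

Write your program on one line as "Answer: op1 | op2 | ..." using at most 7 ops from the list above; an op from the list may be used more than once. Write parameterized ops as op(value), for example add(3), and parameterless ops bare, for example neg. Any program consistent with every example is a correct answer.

mul(6) | neg | add(2) | neg | add(-4) | mul(-6)

Check, running the answer program on each example:
  -35 -> -210 -> 210 -> 212 -> -212 -> -216 -> 1296
  -8 -> -48 -> 48 -> 50 -> -50 -> -54 -> 324
  49 -> 294 -> -294 -> -292 -> 292 -> 288 -> -1728
  -16 -> -96 -> 96 -> 98 -> -98 -> -102 -> 612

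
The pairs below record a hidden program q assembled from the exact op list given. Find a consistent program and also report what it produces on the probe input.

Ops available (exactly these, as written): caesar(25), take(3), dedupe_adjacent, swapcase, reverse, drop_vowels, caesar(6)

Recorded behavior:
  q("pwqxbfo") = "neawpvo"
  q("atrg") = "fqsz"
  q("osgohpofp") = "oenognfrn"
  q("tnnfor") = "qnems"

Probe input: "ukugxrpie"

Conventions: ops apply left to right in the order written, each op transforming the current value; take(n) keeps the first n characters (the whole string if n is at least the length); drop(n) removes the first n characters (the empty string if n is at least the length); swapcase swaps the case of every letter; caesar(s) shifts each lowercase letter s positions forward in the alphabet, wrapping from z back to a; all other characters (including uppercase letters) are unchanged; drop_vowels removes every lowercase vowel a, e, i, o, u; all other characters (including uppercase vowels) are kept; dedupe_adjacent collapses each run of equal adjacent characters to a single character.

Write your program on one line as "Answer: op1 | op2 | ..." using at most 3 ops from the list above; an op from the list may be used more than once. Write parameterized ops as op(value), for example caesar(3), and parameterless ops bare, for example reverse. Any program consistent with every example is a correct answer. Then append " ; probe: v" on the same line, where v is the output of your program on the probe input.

caesar(25) | reverse | dedupe_adjacent ; probe: "dhoqwftjt"

Check, running the answer program on each example:
  "pwqxbfo" -> "ovpwaen" -> "neawpvo" -> "neawpvo"
  "atrg" -> "zsqf" -> "fqsz" -> "fqsz"
  "osgohpofp" -> "nrfngoneo" -> "oenognfrn" -> "oenognfrn"
  "tnnfor" -> "smmenq" -> "qnemms" -> "qnems"
  probe: "ukugxrpie" -> "tjtfwqohd" -> "dhoqwftjt" -> "dhoqwftjt"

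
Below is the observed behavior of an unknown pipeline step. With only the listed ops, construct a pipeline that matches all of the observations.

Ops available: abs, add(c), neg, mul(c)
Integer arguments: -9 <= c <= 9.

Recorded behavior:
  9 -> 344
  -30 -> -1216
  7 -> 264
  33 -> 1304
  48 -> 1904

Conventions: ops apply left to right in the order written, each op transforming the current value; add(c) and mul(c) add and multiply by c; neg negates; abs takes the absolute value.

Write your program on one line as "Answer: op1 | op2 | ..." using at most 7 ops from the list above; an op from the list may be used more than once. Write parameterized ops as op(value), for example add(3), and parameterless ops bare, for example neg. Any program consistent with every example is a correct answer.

mul(5) | neg | mul(8) | add(7) | add(9) | neg

Check, running the answer program on each example:
  9 -> 45 -> -45 -> -360 -> -353 -> -344 -> 344
  -30 -> -150 -> 150 -> 1200 -> 1207 -> 1216 -> -1216
  7 -> 35 -> -35 -> -280 -> -273 -> -264 -> 264
  33 -> 165 -> -165 -> -1320 -> -1313 -> -1304 -> 1304
  48 -> 240 -> -240 -> -1920 -> -1913 -> -1904 -> 1904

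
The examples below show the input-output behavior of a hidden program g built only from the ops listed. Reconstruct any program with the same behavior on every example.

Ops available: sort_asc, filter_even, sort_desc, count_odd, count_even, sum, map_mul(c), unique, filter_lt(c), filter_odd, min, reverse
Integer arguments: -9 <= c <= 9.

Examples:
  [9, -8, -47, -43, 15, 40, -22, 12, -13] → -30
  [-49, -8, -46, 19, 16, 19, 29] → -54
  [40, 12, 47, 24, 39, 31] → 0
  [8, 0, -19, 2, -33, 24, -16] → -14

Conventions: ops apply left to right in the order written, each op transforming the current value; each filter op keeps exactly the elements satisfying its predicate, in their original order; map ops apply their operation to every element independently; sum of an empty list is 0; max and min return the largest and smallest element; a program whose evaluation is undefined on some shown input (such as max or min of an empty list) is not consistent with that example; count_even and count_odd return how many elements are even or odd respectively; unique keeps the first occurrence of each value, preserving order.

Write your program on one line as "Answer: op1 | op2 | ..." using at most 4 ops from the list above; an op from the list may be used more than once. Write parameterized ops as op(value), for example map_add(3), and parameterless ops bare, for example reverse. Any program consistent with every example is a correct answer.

sort_desc | filter_even | filter_lt(3) | sum

Check, running the answer program on each example:
  [9, -8, -47, -43, 15, 40, -22, 12, -13] -> [40, 15, 12, 9, -8, -13, -22, -43, -47] -> [40, 12, -8, -22] -> [-8, -22] -> -30
  [-49, -8, -46, 19, 16, 19, 29] -> [29, 19, 19, 16, -8, -46, -49] -> [16, -8, -46] -> [-8, -46] -> -54
  [40, 12, 47, 24, 39, 31] -> [47, 40, 39, 31, 24, 12] -> [40, 24, 12] -> [] -> 0
  [8, 0, -19, 2, -33, 24, -16] -> [24, 8, 2, 0, -16, -19, -33] -> [24, 8, 2, 0, -16] -> [2, 0, -16] -> -14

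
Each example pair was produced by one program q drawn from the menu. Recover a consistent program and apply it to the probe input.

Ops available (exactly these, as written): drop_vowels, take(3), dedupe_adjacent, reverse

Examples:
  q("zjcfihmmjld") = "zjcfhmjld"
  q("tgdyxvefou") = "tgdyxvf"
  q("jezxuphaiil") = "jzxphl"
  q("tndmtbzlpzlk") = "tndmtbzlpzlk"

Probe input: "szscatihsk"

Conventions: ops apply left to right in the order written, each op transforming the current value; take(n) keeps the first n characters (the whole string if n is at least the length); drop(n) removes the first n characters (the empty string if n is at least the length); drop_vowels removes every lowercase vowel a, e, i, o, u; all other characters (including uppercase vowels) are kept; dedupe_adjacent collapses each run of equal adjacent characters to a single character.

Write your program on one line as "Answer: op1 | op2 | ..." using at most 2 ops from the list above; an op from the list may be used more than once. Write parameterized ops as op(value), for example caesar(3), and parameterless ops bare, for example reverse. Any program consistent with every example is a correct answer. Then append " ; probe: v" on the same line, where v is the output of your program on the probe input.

drop_vowels | dedupe_adjacent ; probe: "szscthsk"

Check, running the answer program on each example:
  "zjcfihmmjld" -> "zjcfhmmjld" -> "zjcfhmjld"
  "tgdyxvefou" -> "tgdyxvf" -> "tgdyxvf"
  "jezxuphaiil" -> "jzxphl" -> "jzxphl"
  "tndmtbzlpzlk" -> "tndmtbzlpzlk" -> "tndmtbzlpzlk"
  probe: "szscatihsk" -> "szscthsk" -> "szscthsk"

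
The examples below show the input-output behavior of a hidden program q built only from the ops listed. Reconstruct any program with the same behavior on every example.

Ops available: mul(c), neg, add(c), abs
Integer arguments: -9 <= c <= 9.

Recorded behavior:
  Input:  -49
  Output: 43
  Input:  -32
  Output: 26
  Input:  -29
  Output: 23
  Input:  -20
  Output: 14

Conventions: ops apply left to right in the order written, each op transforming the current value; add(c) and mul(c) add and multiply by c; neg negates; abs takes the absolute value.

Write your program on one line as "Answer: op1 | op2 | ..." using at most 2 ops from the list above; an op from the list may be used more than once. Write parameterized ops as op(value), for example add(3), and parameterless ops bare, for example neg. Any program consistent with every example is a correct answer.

abs | add(-6)

Check, running the answer program on each example:
  -49 -> 49 -> 43
  -32 -> 32 -> 26
  -29 -> 29 -> 23
  -20 -> 20 -> 14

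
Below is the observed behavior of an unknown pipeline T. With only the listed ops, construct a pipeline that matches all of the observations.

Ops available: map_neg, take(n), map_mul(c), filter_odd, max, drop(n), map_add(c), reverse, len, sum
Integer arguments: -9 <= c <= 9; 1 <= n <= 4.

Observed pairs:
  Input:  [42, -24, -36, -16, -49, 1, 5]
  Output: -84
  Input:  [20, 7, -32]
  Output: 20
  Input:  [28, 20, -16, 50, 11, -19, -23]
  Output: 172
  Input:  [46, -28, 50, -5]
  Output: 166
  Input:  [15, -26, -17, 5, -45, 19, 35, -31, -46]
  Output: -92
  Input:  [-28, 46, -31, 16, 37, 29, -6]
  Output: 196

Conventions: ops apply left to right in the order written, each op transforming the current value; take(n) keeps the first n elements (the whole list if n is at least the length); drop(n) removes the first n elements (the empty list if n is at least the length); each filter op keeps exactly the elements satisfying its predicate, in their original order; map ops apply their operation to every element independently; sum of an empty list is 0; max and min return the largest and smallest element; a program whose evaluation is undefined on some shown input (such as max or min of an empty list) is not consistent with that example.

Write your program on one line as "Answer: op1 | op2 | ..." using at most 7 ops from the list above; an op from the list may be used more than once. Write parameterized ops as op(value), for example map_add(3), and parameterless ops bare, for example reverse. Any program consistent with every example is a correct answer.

map_neg | map_add(2) | map_add(-7) | map_neg | map_mul(2) | sum

Check, running the answer program on each example:
  [42, -24, -36, -16, -49, 1, 5] -> [-42, 24, 36, 16, 49, -1, -5] -> [-40, 26, 38, 18, 51, 1, -3] -> [-47, 19, 31, 11, 44, -6, -10] -> [47, -19, -31, -11, -44, 6, 10] -> [94, -38, -62, -22, -88, 12, 20] -> -84
  [20, 7, -32] -> [-20, -7, 32] -> [-18, -5, 34] -> [-25, -12, 27] -> [25, 12, -27] -> [50, 24, -54] -> 20
  [28, 20, -16, 50, 11, -19, -23] -> [-28, -20, 16, -50, -11, 19, 23] -> [-26, -18, 18, -48, -9, 21, 25] -> [-33, -25, 11, -55, -16, 14, 18] -> [33, 25, -11, 55, 16, -14, -18] -> [66, 50, -22, 110, 32, -28, -36] -> 172
  [46, -28, 50, -5] -> [-46, 28, -50, 5] -> [-44, 30, -48, 7] -> [-51, 23, -55, 0] -> [51, -23, 55, 0] -> [102, -46, 110, 0] -> 166
  [15, -26, -17, 5, -45, 19, 35, -31, -46] -> [-15, 26, 17, -5, 45, -19, -35, 31, 46] -> [-13, 28, 19, -3, 47, -17, -33, 33, 48] -> [-20, 21, 12, -10, 40, -24, -40, 26, 41] -> [20, -21, -12, 10, -40, 24, 40, -26, -41] -> [40, -42, -24, 20, -80, 48, 80, -52, -82] -> -92
  [-28, 46, -31, 16, 37, 29, -6] -> [28, -46, 31, -16, -37, -29, 6] -> [30, -44, 33, -14, -35, -27, 8] -> [23, -51, 26, -21, -42, -34, 1] -> [-23, 51, -26, 21, 42, 34, -1] -> [-46, 102, -52, 42, 84, 68, -2] -> 196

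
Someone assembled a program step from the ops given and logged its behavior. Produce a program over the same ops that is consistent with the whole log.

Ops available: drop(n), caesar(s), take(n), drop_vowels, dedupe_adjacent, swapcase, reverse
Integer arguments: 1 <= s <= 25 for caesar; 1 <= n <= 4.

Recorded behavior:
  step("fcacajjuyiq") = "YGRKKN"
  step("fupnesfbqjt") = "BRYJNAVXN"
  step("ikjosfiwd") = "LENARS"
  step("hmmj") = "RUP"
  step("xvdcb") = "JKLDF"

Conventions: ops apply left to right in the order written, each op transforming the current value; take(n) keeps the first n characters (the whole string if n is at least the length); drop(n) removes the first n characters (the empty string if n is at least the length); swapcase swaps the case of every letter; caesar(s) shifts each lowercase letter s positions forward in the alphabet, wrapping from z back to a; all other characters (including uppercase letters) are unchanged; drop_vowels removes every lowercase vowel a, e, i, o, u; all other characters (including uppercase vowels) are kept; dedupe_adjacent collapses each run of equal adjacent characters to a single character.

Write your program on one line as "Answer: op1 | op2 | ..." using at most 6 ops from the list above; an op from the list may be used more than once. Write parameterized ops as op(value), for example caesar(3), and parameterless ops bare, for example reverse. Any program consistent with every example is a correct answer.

dedupe_adjacent | reverse | drop_vowels | caesar(8) | swapcase

Check, running the answer program on each example:
  "fcacajjuyiq" -> "fcacajuyiq" -> "qiyujacacf" -> "qyjccf" -> "ygrkkn" -> "YGRKKN"
  "fupnesfbqjt" -> "fupnesfbqjt" -> "tjqbfsenpuf" -> "tjqbfsnpf" -> "bryjnavxn" -> "BRYJNAVXN"
  "ikjosfiwd" -> "ikjosfiwd" -> "dwifsojki" -> "dwfsjk" -> "lenars" -> "LENARS"
  "hmmj" -> "hmj" -> "jmh" -> "jmh" -> "rup" -> "RUP"
  "xvdcb" -> "xvdcb" -> "bcdvx" -> "bcdvx" -> "jkldf" -> "JKLDF"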